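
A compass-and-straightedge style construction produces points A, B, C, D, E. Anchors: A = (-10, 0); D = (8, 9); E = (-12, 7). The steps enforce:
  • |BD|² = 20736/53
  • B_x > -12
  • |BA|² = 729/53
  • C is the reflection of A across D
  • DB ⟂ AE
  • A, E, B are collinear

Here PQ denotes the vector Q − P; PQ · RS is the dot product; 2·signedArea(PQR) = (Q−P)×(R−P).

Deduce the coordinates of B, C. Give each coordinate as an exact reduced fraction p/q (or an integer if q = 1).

1. B_x = -584/53  [A, E, B are collinear ∩ DB ⟂ AE]
2. B_y = 189/53  [A, E, B are collinear ∩ DB ⟂ AE]
   → B = (-584/53, 189/53)
3. C_x = 26  [C is the reflection of A across D]
4. C_y = 18  [C is the reflection of A across D]
   → C = (26, 18)

B = (-584/53, 189/53)
C = (26, 18)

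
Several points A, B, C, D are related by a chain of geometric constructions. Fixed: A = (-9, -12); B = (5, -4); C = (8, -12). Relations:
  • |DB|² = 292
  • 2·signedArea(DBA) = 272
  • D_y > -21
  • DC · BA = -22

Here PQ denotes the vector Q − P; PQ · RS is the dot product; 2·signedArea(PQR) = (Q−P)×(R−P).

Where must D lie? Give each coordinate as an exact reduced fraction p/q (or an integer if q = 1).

1. D_x = 11  [2·signedArea(DBA) = 272 ∩ DC · BA = -22]
2. D_y = -20  [2·signedArea(DBA) = 272 ∩ DC · BA = -22]
   → D = (11, -20)

D = (11, -20)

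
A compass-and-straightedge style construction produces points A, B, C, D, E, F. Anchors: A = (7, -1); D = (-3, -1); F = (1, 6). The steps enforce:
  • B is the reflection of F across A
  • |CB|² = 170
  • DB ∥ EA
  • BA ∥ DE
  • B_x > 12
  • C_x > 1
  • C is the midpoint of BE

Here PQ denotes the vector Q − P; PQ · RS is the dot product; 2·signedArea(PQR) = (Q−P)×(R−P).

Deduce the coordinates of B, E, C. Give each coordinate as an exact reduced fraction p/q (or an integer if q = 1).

1. B_x = 13  [B is the reflection of F across A]
2. B_y = -8  [B is the reflection of F across A]
   → B = (13, -8)
3. E_x = -9  [DB ∥ EA ∩ BA ∥ DE]
4. E_y = 6  [DB ∥ EA ∩ BA ∥ DE]
   → E = (-9, 6)
5. C_x = 2  [C is the midpoint of BE]
6. C_y = -1  [C is the midpoint of BE]
   → C = (2, -1)

B = (13, -8)
C = (2, -1)
E = (-9, 6)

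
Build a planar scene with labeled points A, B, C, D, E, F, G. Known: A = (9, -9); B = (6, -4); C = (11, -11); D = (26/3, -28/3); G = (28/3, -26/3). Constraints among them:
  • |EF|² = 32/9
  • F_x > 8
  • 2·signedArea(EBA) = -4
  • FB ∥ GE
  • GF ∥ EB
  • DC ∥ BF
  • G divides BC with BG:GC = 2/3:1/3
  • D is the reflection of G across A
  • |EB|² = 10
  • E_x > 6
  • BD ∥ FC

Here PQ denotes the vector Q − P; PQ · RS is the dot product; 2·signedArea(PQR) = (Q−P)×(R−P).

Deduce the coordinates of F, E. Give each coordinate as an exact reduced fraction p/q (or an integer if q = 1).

E = (7, -7)
F = (25/3, -17/3)

1. F_x = 25/3  [BD ∥ FC ∩ DC ∥ BF]
2. F_y = -17/3  [BD ∥ FC ∩ DC ∥ BF]
   → F = (25/3, -17/3)
3. E_x = 7  [GF ∥ EB ∩ FB ∥ GE]
4. E_y = -7  [GF ∥ EB ∩ FB ∥ GE]
   → E = (7, -7)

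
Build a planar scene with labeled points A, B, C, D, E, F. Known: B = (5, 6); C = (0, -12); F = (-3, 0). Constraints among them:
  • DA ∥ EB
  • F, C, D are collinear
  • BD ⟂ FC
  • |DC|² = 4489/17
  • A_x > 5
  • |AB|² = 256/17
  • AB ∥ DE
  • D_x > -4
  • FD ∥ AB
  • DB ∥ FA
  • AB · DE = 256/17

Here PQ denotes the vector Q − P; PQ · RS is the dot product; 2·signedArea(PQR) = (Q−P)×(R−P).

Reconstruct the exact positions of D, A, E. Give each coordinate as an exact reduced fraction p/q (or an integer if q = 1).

1. D_x = -67/17  [F, C, D are collinear ∩ BD ⟂ FC]
2. D_y = 64/17  [F, C, D are collinear ∩ BD ⟂ FC]
   → D = (-67/17, 64/17)
3. A_x = 101/17  [FD ∥ AB ∩ DB ∥ FA]
4. A_y = 38/17  [FD ∥ AB ∩ DB ∥ FA]
   → A = (101/17, 38/17)
5. E_x = -83/17  [DA ∥ EB ∩ AB ∥ DE]
6. E_y = 128/17  [DA ∥ EB ∩ AB ∥ DE]
   → E = (-83/17, 128/17)

A = (101/17, 38/17)
D = (-67/17, 64/17)
E = (-83/17, 128/17)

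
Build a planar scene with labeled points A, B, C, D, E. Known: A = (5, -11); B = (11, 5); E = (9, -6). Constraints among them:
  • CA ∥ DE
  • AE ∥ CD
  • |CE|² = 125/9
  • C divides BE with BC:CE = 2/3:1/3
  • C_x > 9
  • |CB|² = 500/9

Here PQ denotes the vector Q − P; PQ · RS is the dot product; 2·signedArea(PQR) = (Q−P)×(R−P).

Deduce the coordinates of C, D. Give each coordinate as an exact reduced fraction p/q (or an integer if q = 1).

C = (29/3, -7/3)
D = (41/3, 8/3)

1. C_x = 29/3  [C divides BE with BC:CE = 2/3:1/3]
2. C_y = -7/3  [C divides BE with BC:CE = 2/3:1/3]
   → C = (29/3, -7/3)
3. D_x = 41/3  [CA ∥ DE ∩ AE ∥ CD]
4. D_y = 8/3  [CA ∥ DE ∩ AE ∥ CD]
   → D = (41/3, 8/3)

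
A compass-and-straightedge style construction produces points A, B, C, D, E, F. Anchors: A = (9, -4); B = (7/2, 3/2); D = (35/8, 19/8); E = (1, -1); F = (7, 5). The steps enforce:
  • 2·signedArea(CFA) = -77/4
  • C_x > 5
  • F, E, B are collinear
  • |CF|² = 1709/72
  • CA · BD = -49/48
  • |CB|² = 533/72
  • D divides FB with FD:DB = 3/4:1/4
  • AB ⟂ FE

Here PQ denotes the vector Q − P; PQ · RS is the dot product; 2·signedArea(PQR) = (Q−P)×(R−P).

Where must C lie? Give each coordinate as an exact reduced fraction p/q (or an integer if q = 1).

1. C_x = 71/12  [2·signedArea(CFA) = -77/4 ∩ CA · BD = -49/48]
2. C_y = 1/4  [2·signedArea(CFA) = -77/4 ∩ CA · BD = -49/48]
   → C = (71/12, 1/4)

C = (71/12, 1/4)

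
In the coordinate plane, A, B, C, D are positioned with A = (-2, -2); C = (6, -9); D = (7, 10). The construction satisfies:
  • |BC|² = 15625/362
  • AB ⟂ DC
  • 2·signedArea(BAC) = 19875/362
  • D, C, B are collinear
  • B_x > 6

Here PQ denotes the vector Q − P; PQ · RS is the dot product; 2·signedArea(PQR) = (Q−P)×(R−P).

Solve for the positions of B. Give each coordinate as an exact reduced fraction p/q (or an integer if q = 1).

B = (2297/362, -883/362)

1. B_x = 2297/362  [D, C, B are collinear ∩ AB ⟂ DC]
2. B_y = -883/362  [D, C, B are collinear ∩ AB ⟂ DC]
   → B = (2297/362, -883/362)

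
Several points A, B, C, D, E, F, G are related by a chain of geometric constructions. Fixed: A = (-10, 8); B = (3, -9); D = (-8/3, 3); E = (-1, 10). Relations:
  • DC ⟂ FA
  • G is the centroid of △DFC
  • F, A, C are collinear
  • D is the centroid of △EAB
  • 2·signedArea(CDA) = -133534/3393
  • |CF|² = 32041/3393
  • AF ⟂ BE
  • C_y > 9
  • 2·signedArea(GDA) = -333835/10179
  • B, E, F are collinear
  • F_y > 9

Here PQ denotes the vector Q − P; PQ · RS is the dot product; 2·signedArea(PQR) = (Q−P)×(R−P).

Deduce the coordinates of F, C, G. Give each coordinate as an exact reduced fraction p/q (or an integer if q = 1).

C = (-4508/1131, 10480/1131)
F = (-369/377, 3732/377)
G = (-959/377, 25069/3393)

1. F_x = -369/377  [B, E, F are collinear ∩ AF ⟂ BE]
2. F_y = 3732/377  [B, E, F are collinear ∩ AF ⟂ BE]
   → F = (-369/377, 3732/377)
3. C_x = -4508/1131  [F, A, C are collinear ∩ DC ⟂ FA]
4. C_y = 10480/1131  [F, A, C are collinear ∩ DC ⟂ FA]
   → C = (-4508/1131, 10480/1131)
5. G_x = -959/377  [G is the centroid of △DFC]
6. G_y = 25069/3393  [G is the centroid of △DFC]
   → G = (-959/377, 25069/3393)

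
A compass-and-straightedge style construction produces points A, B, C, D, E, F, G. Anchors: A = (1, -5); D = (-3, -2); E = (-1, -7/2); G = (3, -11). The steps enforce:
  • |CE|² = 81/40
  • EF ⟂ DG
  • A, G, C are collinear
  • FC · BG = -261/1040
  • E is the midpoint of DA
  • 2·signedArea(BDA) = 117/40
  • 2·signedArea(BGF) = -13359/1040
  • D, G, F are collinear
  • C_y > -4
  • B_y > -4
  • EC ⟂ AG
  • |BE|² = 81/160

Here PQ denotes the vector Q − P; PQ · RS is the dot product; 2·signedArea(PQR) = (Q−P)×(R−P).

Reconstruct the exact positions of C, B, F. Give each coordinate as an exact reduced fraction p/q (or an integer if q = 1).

1. C_x = 7/20  [A, G, C are collinear ∩ EC ⟂ AG]
2. C_y = -61/20  [A, G, C are collinear ∩ EC ⟂ AG]
   → C = (7/20, -61/20)
3. F_x = -22/13  [D, G, F are collinear ∩ EF ⟂ DG]
4. F_y = -103/26  [D, G, F are collinear ∩ EF ⟂ DG]
   → F = (-22/13, -103/26)
5. B_x = -13/40  [2·signedArea(BDA) = 117/40 ∩ FC · BG = -261/1040]
6. B_y = -131/40  [2·signedArea(BDA) = 117/40 ∩ FC · BG = -261/1040]
   → B = (-13/40, -131/40)

B = (-13/40, -131/40)
C = (7/20, -61/20)
F = (-22/13, -103/26)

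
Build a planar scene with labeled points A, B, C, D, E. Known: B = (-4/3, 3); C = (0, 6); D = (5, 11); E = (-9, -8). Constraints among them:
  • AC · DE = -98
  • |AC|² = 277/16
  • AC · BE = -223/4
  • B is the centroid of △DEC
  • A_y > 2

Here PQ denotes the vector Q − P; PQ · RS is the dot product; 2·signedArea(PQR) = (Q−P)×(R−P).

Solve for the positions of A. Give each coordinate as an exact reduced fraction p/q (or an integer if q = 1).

1. A_x = -9/4  [AC · DE = -98 ∩ AC · BE = -223/4]
2. A_y = 5/2  [AC · DE = -98 ∩ AC · BE = -223/4]
   → A = (-9/4, 5/2)

A = (-9/4, 5/2)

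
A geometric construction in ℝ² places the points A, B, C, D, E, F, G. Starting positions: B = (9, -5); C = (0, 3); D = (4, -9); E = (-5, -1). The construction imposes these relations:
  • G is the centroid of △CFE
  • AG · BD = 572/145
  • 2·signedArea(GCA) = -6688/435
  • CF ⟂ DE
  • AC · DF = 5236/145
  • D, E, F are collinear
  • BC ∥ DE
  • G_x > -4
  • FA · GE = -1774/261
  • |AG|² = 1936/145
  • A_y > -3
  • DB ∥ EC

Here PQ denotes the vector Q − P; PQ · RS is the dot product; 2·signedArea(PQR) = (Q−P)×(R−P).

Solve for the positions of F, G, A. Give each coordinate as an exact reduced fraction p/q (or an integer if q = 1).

1. F_x = -608/145  [D, E, F are collinear ∩ CF ⟂ DE]
2. F_y = -249/145  [D, E, F are collinear ∩ CF ⟂ DE]
   → F = (-608/145, -249/145)
3. G_x = -1333/435  [G is the centroid of △CFE]
4. G_y = 41/435  [G is the centroid of △CFE]
   → G = (-1333/435, 41/435)
5. A_x = -1/3  [AG · BD = 572/145 ∩ FA · GE = -1774/261]
6. A_y = -7/3  [AG · BD = 572/145 ∩ FA · GE = -1774/261]
   → A = (-1/3, -7/3)

A = (-1/3, -7/3)
F = (-608/145, -249/145)
G = (-1333/435, 41/435)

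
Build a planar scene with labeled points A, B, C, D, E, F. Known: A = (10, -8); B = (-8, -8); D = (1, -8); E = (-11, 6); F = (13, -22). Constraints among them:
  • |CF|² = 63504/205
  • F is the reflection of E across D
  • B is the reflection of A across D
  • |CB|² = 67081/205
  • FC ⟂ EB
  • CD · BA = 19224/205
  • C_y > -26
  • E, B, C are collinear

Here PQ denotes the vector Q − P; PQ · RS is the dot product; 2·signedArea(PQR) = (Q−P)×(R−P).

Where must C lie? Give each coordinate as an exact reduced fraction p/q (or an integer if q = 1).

1. C_x = -863/205  [E, B, C are collinear ∩ FC ⟂ EB]
2. C_y = -5266/205  [E, B, C are collinear ∩ FC ⟂ EB]
   → C = (-863/205, -5266/205)

C = (-863/205, -5266/205)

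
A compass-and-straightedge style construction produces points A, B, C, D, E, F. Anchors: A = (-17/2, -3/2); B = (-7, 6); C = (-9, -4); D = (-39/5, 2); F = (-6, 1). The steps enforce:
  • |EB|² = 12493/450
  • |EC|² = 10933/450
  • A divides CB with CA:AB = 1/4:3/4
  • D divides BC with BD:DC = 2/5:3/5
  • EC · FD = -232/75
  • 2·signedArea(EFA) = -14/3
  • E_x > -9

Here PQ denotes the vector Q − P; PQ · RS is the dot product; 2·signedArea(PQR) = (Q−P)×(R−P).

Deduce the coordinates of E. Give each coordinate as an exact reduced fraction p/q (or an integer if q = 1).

1. E_x = -241/30  [EC · FD = -232/75 ∩ 2·signedArea(EFA) = -14/3]
2. E_y = 5/6  [EC · FD = -232/75 ∩ 2·signedArea(EFA) = -14/3]
   → E = (-241/30, 5/6)

E = (-241/30, 5/6)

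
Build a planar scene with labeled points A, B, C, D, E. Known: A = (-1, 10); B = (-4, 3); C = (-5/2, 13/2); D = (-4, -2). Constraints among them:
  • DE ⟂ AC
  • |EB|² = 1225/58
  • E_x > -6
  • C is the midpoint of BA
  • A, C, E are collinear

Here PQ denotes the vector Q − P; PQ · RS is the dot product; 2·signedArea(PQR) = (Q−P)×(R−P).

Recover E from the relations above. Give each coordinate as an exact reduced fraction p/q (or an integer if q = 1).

1. E_x = -337/58  [A, C, E are collinear ∩ DE ⟂ AC]
2. E_y = -71/58  [A, C, E are collinear ∩ DE ⟂ AC]
   → E = (-337/58, -71/58)

E = (-337/58, -71/58)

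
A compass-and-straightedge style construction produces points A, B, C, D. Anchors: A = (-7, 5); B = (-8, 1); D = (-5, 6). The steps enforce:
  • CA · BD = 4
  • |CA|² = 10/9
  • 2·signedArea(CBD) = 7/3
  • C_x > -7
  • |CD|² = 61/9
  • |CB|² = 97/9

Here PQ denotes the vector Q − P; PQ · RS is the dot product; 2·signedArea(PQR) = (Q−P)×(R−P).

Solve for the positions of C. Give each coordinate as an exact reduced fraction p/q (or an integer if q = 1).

1. C_x = -20/3  [2·signedArea(CBD) = 7/3 ∩ CA · BD = 4]
2. C_y = 4  [2·signedArea(CBD) = 7/3 ∩ CA · BD = 4]
   → C = (-20/3, 4)

C = (-20/3, 4)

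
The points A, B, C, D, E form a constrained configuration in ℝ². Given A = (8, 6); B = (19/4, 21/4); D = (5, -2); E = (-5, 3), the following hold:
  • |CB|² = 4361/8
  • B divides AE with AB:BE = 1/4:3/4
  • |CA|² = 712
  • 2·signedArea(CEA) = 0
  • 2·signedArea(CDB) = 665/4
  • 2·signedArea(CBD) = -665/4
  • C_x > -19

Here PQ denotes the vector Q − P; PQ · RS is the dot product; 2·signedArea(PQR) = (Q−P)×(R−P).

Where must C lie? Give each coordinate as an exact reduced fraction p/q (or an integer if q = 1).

1. C_x = -18  [2·signedArea(CEA) = 0 ∩ 2·signedArea(CDB) = 665/4]
2. C_y = 0  [2·signedArea(CEA) = 0 ∩ 2·signedArea(CDB) = 665/4]
   → C = (-18, 0)

C = (-18, 0)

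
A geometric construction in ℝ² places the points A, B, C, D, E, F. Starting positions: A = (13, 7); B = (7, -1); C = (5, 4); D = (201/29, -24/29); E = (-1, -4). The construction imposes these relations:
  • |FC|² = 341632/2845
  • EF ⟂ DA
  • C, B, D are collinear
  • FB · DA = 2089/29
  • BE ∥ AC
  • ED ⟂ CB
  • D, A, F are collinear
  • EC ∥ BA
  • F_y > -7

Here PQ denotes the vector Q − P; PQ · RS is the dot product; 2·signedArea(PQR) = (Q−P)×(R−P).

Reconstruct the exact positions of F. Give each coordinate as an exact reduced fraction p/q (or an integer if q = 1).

1. F_x = 199429/82505  [D, A, F are collinear ∩ EF ⟂ DA]
2. F_y = -548612/82505  [D, A, F are collinear ∩ EF ⟂ DA]
   → F = (199429/82505, -548612/82505)

F = (199429/82505, -548612/82505)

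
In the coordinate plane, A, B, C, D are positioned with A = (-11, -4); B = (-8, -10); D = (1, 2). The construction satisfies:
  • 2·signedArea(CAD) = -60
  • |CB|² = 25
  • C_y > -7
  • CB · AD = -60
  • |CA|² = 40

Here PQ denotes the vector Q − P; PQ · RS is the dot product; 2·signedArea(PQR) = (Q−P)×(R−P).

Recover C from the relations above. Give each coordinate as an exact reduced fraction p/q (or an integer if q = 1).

C = (-5, -6)

1. C_x = -5  [2·signedArea(CAD) = -60 ∩ CB · AD = -60]
2. C_y = -6  [2·signedArea(CAD) = -60 ∩ CB · AD = -60]
   → C = (-5, -6)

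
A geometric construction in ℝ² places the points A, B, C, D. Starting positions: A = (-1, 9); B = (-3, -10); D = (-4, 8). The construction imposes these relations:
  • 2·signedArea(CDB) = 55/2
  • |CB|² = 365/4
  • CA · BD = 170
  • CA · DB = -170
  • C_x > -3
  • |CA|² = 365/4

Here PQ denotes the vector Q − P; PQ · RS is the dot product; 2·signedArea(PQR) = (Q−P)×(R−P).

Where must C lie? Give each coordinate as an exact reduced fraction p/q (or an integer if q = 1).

C = (-2, -1/2)

1. C_x = -2  [2·signedArea(CDB) = 55/2 ∩ CA · DB = -170]
2. C_y = -1/2  [2·signedArea(CDB) = 55/2 ∩ CA · DB = -170]
   → C = (-2, -1/2)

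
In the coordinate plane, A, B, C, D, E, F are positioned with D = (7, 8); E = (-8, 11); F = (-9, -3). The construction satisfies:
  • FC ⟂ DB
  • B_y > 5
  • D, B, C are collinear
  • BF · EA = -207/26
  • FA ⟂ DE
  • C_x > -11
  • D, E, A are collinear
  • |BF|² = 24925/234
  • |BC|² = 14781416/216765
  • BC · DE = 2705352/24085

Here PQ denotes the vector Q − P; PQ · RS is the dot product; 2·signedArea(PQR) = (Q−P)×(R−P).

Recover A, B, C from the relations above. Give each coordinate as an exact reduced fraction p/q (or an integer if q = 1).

A = (-163/26, 277/26)
B = (-215/78, 407/78)
C = (-6698973/626210, 1849509/626210)

1. A_x = -163/26  [D, E, A are collinear ∩ FA ⟂ DE]
2. A_y = 277/26  [D, E, A are collinear ∩ FA ⟂ DE]
   → A = (-163/26, 277/26)
3. B_x = -215/78  [line -45/26·x + 9/26·y + -171/26 = 0 ∩ |BF|² = 24925/234]
4. B_y = 407/78  [line -45/26·x + 9/26·y + -171/26 = 0 ∩ |BF|² = 24925/234]
   → B = (-215/78, 407/78)
5. C_x = -6698973/626210  [D, B, C are collinear ∩ FC ⟂ DB]
6. C_y = 1849509/626210  [D, B, C are collinear ∩ FC ⟂ DB]
   → C = (-6698973/626210, 1849509/626210)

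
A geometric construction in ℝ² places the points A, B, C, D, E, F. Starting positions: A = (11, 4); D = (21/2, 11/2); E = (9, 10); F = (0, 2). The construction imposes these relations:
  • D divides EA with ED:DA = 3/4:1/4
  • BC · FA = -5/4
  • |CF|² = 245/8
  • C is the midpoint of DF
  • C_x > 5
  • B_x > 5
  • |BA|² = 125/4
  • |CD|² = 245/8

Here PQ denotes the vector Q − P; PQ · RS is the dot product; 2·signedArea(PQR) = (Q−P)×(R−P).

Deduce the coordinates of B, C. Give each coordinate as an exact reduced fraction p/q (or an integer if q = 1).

1. C_x = 21/4  [C is the midpoint of DF]
2. C_y = 15/4  [C is the midpoint of DF]
   → C = (21/4, 15/4)
3. B_x = 11/2  [line -11·x + -2·y + 133/2 = 0 ∩ |BA|² = 125/4]
4. B_y = 3  [line -11·x + -2·y + 133/2 = 0 ∩ |BA|² = 125/4]
   → B = (11/2, 3)

B = (11/2, 3)
C = (21/4, 15/4)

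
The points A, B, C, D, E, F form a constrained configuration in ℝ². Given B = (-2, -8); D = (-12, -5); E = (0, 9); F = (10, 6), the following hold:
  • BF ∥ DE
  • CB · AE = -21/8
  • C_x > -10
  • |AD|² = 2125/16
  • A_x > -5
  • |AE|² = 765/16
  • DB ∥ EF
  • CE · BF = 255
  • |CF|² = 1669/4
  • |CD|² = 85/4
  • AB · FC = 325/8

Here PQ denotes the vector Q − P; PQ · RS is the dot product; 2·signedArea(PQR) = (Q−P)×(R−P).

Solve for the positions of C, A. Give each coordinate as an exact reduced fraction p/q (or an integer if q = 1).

1. C_x = -9  [line -12·x + -14·y + -129 = 0 ∩ |CD|² = 85/4]
2. C_y = -3/2  [line -12·x + -14·y + -129 = 0 ∩ |CD|² = 85/4]
   → C = (-9, -3/2)
3. A_x = -9/2  [CB · AE = -21/8 ∩ AB · FC = 325/8]
4. A_y = 15/4  [CB · AE = -21/8 ∩ AB · FC = 325/8]
   → A = (-9/2, 15/4)

A = (-9/2, 15/4)
C = (-9, -3/2)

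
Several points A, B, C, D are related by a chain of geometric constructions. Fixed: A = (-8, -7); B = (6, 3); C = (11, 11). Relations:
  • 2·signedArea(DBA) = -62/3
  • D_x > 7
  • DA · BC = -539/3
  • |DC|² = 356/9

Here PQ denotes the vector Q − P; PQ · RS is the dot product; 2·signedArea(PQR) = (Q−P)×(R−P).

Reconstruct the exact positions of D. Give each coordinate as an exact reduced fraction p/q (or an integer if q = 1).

1. D_x = 23/3  [DA · BC = -539/3 ∩ 2·signedArea(DBA) = -62/3]
2. D_y = 17/3  [DA · BC = -539/3 ∩ 2·signedArea(DBA) = -62/3]
   → D = (23/3, 17/3)

D = (23/3, 17/3)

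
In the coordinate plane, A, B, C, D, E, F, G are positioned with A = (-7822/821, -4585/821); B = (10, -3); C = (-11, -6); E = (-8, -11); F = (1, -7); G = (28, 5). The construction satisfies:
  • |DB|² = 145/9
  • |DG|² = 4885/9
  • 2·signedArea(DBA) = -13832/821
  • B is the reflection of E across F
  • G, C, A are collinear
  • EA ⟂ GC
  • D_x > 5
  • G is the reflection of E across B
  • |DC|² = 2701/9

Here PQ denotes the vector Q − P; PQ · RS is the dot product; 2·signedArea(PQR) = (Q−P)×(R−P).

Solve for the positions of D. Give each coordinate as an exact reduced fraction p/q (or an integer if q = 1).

D = (6, -8/3)

1. D_x = 6  [line 2122/821·x + -16032/821·y + -55484/821 = 0 ∩ |DC|² = 2701/9]
2. D_y = -8/3  [line 2122/821·x + -16032/821·y + -55484/821 = 0 ∩ |DC|² = 2701/9]
   → D = (6, -8/3)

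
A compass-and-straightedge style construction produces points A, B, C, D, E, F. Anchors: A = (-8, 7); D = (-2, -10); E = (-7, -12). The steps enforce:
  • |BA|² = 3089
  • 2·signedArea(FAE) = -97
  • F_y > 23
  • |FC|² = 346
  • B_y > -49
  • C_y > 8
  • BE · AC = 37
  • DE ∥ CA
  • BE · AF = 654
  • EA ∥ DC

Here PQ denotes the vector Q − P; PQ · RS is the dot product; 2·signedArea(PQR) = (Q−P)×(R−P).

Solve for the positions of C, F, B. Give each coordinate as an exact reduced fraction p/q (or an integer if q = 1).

1. C_x = -3  [DE ∥ CA ∩ EA ∥ DC]
2. C_y = 9  [DE ∥ CA ∩ EA ∥ DC]
   → C = (-3, 9)
3. F_x = -14  [line 19·x + 1·y + 242 = 0 ∩ |FC|² = 346]
4. F_y = 24  [line 19·x + 1·y + 242 = 0 ∩ |FC|² = 346]
   → F = (-14, 24)
5. B_x = 0  [BE · AF = 654 ∩ BE · AC = 37]
6. B_y = -48  [BE · AF = 654 ∩ BE · AC = 37]
   → B = (0, -48)

B = (0, -48)
C = (-3, 9)
F = (-14, 24)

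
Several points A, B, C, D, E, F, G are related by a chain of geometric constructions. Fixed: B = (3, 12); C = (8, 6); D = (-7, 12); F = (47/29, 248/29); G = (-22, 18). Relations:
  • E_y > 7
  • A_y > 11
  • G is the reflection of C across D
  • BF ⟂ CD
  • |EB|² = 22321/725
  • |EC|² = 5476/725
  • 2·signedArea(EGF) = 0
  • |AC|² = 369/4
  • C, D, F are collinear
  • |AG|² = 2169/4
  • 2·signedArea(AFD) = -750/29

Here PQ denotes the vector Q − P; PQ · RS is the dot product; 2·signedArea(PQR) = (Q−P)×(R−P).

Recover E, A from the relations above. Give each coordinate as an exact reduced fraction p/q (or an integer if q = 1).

A = (1/2, 12)
E = (158/29, 1018/145)

1. E_x = 158/29  [line 274/29·x + 685/29·y + -6302/29 = 0 ∩ |EC|² = 5476/725]
2. E_y = 1018/145  [line 274/29·x + 685/29·y + -6302/29 = 0 ∩ |EC|² = 5476/725]
   → E = (158/29, 1018/145)
3. A_x = 1/2  [line -100/29·x + -250/29·y + 3050/29 = 0 ∩ |AC|² = 369/4]
4. A_y = 12  [line -100/29·x + -250/29·y + 3050/29 = 0 ∩ |AC|² = 369/4]
   → A = (1/2, 12)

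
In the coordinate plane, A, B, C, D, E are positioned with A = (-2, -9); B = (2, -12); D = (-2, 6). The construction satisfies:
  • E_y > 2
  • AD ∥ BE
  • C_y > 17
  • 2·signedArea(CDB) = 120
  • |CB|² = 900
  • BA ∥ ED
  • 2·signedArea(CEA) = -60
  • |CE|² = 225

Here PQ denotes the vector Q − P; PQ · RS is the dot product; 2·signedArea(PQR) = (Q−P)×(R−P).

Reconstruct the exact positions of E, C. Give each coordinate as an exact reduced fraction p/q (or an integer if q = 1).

1. E_x = 2  [BA ∥ ED ∩ AD ∥ BE]
2. E_y = 3  [BA ∥ ED ∩ AD ∥ BE]
   → E = (2, 3)
3. C_x = 2  [2·signedArea(CDB) = 120 ∩ 2·signedArea(CEA) = -60]
4. C_y = 18  [2·signedArea(CDB) = 120 ∩ 2·signedArea(CEA) = -60]
   → C = (2, 18)

C = (2, 18)
E = (2, 3)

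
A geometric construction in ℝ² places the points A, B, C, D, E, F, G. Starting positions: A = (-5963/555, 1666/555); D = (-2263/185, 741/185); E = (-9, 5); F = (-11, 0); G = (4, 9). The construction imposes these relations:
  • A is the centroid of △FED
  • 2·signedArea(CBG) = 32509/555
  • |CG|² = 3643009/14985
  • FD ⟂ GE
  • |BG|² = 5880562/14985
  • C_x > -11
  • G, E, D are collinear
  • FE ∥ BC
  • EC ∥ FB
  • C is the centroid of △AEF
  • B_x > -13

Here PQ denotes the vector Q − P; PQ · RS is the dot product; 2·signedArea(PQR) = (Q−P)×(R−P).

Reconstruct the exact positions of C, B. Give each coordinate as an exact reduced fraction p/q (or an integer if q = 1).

B = (-20393/1665, -3884/1665)
C = (-17063/1665, 4441/1665)

1. C_x = -17063/1665  [C is the centroid of △AEF]
2. C_y = 4441/1665  [C is the centroid of △AEF]
   → C = (-17063/1665, 4441/1665)
3. B_x = -20393/1665  [FE ∥ BC ∩ EC ∥ FB]
4. B_y = -3884/1665  [FE ∥ BC ∩ EC ∥ FB]
   → B = (-20393/1665, -3884/1665)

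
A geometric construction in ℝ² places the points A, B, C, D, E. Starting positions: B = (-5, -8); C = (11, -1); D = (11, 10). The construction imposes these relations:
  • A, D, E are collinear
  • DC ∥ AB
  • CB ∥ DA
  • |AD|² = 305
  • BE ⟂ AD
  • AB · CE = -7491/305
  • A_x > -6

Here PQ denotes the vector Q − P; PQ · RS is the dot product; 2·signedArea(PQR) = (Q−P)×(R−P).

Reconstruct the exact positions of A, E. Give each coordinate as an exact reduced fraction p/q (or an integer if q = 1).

1. A_x = -5  [DC ∥ AB ∩ CB ∥ DA]
2. A_y = 3  [DC ∥ AB ∩ CB ∥ DA]
   → A = (-5, 3)
3. E_x = -2757/305  [A, D, E are collinear ∩ BE ⟂ AD]
4. E_y = 376/305  [A, D, E are collinear ∩ BE ⟂ AD]
   → E = (-2757/305, 376/305)

A = (-5, 3)
E = (-2757/305, 376/305)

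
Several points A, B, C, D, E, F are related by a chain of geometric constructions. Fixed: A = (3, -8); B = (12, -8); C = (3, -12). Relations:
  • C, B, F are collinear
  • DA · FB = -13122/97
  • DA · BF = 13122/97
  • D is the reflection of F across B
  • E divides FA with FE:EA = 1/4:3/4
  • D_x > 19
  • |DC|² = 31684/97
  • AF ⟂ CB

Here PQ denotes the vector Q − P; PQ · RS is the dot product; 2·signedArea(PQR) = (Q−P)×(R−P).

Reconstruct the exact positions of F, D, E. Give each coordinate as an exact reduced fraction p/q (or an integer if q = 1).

1. F_x = 435/97  [C, B, F are collinear ∩ AF ⟂ CB]
2. F_y = -1100/97  [C, B, F are collinear ∩ AF ⟂ CB]
   → F = (435/97, -1100/97)
3. D_x = 1893/97  [D is the reflection of F across B]
4. D_y = -452/97  [D is the reflection of F across B]
   → D = (1893/97, -452/97)
5. E_x = 399/97  [E divides FA with FE:EA = 1/4:3/4]
6. E_y = -1019/97  [E divides FA with FE:EA = 1/4:3/4]
   → E = (399/97, -1019/97)

D = (1893/97, -452/97)
E = (399/97, -1019/97)
F = (435/97, -1100/97)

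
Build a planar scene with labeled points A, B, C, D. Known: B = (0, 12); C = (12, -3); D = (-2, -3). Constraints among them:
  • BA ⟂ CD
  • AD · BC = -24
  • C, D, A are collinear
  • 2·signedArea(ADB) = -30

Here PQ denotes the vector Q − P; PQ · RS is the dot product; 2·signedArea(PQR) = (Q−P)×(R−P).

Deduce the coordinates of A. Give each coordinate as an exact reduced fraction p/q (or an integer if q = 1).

A = (0, -3)

1. A_x = 0  [C, D, A are collinear ∩ BA ⟂ CD]
2. A_y = -3  [C, D, A are collinear ∩ BA ⟂ CD]
   → A = (0, -3)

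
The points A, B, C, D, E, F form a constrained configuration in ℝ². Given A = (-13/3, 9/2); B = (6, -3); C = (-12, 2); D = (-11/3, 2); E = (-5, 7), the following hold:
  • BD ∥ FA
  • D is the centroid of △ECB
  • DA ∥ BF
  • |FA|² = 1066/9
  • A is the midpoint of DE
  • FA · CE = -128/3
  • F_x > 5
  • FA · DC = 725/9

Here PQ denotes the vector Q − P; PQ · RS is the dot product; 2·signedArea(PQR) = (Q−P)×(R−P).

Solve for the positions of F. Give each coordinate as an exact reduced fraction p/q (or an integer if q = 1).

1. F_x = 16/3  [BD ∥ FA ∩ DA ∥ BF]
2. F_y = -1/2  [BD ∥ FA ∩ DA ∥ BF]
   → F = (16/3, -1/2)

F = (16/3, -1/2)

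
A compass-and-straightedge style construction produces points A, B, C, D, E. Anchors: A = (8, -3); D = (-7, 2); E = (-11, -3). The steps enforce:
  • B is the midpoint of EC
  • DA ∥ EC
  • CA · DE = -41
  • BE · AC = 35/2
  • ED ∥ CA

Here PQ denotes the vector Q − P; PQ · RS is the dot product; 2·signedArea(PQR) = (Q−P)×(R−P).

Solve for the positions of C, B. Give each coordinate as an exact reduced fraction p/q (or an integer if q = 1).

B = (-7/2, -11/2)
C = (4, -8)

1. C_x = 4  [ED ∥ CA ∩ DA ∥ EC]
2. C_y = -8  [ED ∥ CA ∩ DA ∥ EC]
   → C = (4, -8)
3. B_x = -7/2  [B is the midpoint of EC]
4. B_y = -11/2  [B is the midpoint of EC]
   → B = (-7/2, -11/2)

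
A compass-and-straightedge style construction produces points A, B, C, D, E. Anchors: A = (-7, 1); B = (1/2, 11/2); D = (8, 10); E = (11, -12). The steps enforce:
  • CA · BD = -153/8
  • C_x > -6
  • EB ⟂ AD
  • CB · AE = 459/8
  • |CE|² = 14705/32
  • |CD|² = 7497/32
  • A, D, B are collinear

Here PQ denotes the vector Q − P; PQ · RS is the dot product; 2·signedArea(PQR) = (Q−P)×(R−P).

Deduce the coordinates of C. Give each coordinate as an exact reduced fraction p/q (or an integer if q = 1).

C = (-41/8, 17/8)

1. C_x = -41/8  [CB · AE = 459/8 ∩ CA · BD = -153/8]
2. C_y = 17/8  [CB · AE = 459/8 ∩ CA · BD = -153/8]
   → C = (-41/8, 17/8)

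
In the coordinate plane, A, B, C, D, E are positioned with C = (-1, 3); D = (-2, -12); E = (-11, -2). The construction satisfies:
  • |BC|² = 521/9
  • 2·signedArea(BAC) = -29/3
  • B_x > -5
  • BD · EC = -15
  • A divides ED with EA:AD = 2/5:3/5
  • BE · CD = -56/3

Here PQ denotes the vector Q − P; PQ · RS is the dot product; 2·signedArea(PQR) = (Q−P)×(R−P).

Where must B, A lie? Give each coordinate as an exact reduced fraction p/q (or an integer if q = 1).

A = (-37/5, -6)
B = (-14/3, -11/3)

1. B_x = -14/3  [BE · CD = -56/3 ∩ BD · EC = -15]
2. B_y = -11/3  [BE · CD = -56/3 ∩ BD · EC = -15]
   → B = (-14/3, -11/3)
3. A_x = -37/5  [A divides ED with EA:AD = 2/5:3/5]
4. A_y = -6  [A divides ED with EA:AD = 2/5:3/5]
   → A = (-37/5, -6)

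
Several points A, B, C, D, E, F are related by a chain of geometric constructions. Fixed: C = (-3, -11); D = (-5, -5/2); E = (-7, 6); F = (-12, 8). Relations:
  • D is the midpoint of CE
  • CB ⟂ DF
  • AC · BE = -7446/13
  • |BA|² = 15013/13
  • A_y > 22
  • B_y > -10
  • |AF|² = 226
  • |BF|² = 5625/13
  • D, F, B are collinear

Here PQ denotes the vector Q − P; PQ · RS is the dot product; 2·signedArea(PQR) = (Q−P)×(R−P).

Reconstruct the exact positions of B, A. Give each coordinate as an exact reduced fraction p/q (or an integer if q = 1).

1. B_x = -6/13  [D, F, B are collinear ∩ CB ⟂ DF]
2. B_y = -121/13  [D, F, B are collinear ∩ CB ⟂ DF]
   → B = (-6/13, -121/13)
3. A_x = -11  [line 85/13·x + -199/13·y + 424 = 0 ∩ |AF|² = 226]
4. A_y = 23  [line 85/13·x + -199/13·y + 424 = 0 ∩ |AF|² = 226]
   → A = (-11, 23)

A = (-11, 23)
B = (-6/13, -121/13)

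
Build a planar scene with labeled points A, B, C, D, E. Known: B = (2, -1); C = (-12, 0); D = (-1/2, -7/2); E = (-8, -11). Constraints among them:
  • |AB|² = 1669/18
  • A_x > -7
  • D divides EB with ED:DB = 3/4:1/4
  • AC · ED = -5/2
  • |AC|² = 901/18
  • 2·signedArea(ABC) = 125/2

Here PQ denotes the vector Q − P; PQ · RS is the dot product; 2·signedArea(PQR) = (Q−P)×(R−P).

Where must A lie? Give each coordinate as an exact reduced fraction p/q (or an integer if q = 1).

A = (-41/6, -29/6)

1. A_x = -41/6  [2·signedArea(ABC) = 125/2 ∩ AC · ED = -5/2]
2. A_y = -29/6  [2·signedArea(ABC) = 125/2 ∩ AC · ED = -5/2]
   → A = (-41/6, -29/6)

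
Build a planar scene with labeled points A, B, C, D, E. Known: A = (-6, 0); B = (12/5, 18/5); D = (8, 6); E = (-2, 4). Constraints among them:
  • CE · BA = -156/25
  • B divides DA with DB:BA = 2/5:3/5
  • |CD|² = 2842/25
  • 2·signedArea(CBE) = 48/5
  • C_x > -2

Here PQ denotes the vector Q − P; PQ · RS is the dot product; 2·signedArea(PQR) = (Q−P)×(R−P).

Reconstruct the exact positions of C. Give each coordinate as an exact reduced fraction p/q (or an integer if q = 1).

C = (-9/5, 9/5)

1. C_x = -9/5  [2·signedArea(CBE) = 48/5 ∩ CE · BA = -156/25]
2. C_y = 9/5  [2·signedArea(CBE) = 48/5 ∩ CE · BA = -156/25]
   → C = (-9/5, 9/5)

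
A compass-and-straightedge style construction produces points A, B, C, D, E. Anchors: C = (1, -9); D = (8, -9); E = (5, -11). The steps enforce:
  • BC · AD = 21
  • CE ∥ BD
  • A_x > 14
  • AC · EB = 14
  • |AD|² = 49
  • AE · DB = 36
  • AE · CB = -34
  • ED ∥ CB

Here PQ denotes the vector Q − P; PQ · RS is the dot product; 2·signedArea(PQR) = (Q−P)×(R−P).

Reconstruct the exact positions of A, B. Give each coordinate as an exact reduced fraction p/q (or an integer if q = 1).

1. B_x = 4  [CE ∥ BD ∩ ED ∥ CB]
2. B_y = -7  [CE ∥ BD ∩ ED ∥ CB]
   → B = (4, -7)
3. A_x = 15  [AE · CB = -34 ∩ AC · EB = 14]
4. A_y = -9  [AE · CB = -34 ∩ AC · EB = 14]
   → A = (15, -9)

A = (15, -9)
B = (4, -7)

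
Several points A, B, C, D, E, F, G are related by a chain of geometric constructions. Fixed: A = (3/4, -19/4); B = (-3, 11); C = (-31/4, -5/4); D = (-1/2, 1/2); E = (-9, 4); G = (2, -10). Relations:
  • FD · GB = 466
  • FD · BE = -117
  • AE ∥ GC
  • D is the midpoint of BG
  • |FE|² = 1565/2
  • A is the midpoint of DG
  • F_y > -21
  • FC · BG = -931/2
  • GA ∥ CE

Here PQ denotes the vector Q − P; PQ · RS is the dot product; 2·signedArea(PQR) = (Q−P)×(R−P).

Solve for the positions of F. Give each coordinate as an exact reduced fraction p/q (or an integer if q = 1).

1. F_x = 9/2  [FD · GB = 466 ∩ FD · BE = -117]
2. F_y = -41/2  [FD · GB = 466 ∩ FD · BE = -117]
   → F = (9/2, -41/2)

F = (9/2, -41/2)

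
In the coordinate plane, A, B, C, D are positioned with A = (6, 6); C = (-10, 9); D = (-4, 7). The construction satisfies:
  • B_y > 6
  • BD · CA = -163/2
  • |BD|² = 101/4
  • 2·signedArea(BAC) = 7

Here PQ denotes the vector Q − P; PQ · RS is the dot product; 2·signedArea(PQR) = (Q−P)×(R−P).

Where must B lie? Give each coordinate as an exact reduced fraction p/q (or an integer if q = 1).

1. B_x = 1  [BD · CA = -163/2 ∩ 2·signedArea(BAC) = 7]
2. B_y = 13/2  [BD · CA = -163/2 ∩ 2·signedArea(BAC) = 7]
   → B = (1, 13/2)

B = (1, 13/2)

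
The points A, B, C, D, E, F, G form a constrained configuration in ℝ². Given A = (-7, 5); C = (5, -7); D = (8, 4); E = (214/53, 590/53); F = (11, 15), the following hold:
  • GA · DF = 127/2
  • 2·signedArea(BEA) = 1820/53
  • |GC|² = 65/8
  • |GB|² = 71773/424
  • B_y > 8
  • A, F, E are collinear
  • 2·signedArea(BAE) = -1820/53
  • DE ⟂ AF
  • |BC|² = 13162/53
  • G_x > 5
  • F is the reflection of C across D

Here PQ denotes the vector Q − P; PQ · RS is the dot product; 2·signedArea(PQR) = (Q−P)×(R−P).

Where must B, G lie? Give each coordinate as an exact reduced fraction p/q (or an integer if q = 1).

B = (284/53, 464/53)
G = (23/4, -17/4)

1. B_x = 284/53  [line -325/53·x + 585/53·y + -3380/53 = 0 ∩ |BC|² = 13162/53]
2. B_y = 464/53  [line -325/53·x + 585/53·y + -3380/53 = 0 ∩ |BC|² = 13162/53]
   → B = (284/53, 464/53)
3. G_x = 23/4  [line -3·x + -11·y + -59/2 = 0 ∩ |GB|² = 71773/424]
4. G_y = -17/4  [line -3·x + -11·y + -59/2 = 0 ∩ |GB|² = 71773/424]
   → G = (23/4, -17/4)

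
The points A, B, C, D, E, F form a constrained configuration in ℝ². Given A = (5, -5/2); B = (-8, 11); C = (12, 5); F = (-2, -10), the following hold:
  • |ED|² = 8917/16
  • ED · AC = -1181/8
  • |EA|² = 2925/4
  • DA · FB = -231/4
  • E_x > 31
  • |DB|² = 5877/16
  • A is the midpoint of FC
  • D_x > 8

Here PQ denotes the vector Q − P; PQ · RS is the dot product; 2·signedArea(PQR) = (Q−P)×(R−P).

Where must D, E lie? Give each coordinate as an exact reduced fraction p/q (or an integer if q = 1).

1. D_x = 17/2  [line 6·x + -21·y + -99/4 = 0 ∩ |DB|² = 5877/16]
2. D_y = 5/4  [line 6·x + -21·y + -99/4 = 0 ∩ |DB|² = 5877/16]
   → D = (17/2, 5/4)
3. E_x = 32  [line -7·x + -15/2·y + 433/2 = 0 ∩ |ED|² = 8917/16]
4. E_y = -1  [line -7·x + -15/2·y + 433/2 = 0 ∩ |ED|² = 8917/16]
   → E = (32, -1)

D = (17/2, 5/4)
E = (32, -1)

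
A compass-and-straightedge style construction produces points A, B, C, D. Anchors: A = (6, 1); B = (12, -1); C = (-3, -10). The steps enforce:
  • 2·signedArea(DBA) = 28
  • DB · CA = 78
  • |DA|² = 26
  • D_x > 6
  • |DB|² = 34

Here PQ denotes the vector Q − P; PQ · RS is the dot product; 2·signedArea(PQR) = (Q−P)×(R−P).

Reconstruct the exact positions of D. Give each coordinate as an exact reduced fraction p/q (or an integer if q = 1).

1. D_x = 7  [2·signedArea(DBA) = 28 ∩ DB · CA = 78]
2. D_y = -4  [2·signedArea(DBA) = 28 ∩ DB · CA = 78]
   → D = (7, -4)

D = (7, -4)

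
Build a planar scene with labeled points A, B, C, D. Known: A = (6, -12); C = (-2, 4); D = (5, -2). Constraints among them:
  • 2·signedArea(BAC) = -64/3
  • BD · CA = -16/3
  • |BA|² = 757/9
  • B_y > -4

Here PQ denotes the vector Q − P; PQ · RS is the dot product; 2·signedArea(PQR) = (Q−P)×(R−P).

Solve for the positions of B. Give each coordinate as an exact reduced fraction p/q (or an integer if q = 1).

B = (3, -10/3)

1. B_x = 3  [2·signedArea(BAC) = -64/3 ∩ BD · CA = -16/3]
2. B_y = -10/3  [2·signedArea(BAC) = -64/3 ∩ BD · CA = -16/3]
   → B = (3, -10/3)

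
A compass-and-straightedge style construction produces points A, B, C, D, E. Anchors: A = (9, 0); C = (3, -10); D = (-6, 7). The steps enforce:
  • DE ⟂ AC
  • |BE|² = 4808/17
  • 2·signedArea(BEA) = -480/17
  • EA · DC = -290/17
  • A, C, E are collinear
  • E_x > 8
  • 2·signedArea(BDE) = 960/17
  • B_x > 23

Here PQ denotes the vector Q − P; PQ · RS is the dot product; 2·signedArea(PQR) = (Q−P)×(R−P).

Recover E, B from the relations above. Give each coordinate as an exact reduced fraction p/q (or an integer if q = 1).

B = (24, -7)
E = (138/17, -25/17)

1. E_x = 138/17  [A, C, E are collinear ∩ DE ⟂ AC]
2. E_y = -25/17  [A, C, E are collinear ∩ DE ⟂ AC]
   → E = (138/17, -25/17)
3. B_x = 24  [2·signedArea(BDE) = 960/17 ∩ 2·signedArea(BEA) = -480/17]
4. B_y = -7  [2·signedArea(BDE) = 960/17 ∩ 2·signedArea(BEA) = -480/17]
   → B = (24, -7)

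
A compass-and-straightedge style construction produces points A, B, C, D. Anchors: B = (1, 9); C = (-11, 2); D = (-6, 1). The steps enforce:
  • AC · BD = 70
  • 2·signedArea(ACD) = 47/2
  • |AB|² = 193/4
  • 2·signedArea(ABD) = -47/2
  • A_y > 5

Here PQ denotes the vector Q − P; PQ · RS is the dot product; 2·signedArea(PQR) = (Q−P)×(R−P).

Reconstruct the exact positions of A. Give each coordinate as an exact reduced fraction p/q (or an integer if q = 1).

1. A_x = -5  [2·signedArea(ACD) = 47/2 ∩ 2·signedArea(ABD) = -47/2]
2. A_y = 11/2  [2·signedArea(ACD) = 47/2 ∩ 2·signedArea(ABD) = -47/2]
   → A = (-5, 11/2)

A = (-5, 11/2)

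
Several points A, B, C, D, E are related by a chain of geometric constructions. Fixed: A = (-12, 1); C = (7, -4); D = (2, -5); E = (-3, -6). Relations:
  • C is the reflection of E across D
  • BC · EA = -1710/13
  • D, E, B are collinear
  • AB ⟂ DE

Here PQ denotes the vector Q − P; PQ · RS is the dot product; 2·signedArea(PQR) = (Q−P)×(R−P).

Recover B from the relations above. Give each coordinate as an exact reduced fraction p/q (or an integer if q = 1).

1. B_x = -134/13  [D, E, B are collinear ∩ AB ⟂ DE]
2. B_y = -97/13  [D, E, B are collinear ∩ AB ⟂ DE]
   → B = (-134/13, -97/13)

B = (-134/13, -97/13)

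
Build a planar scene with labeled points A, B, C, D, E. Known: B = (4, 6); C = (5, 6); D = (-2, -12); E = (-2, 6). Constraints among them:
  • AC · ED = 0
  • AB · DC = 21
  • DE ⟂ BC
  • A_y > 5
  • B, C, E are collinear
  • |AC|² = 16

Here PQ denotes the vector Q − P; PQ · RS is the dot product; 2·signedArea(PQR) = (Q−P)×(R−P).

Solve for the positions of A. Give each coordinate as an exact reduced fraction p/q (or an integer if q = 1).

A = (1, 6)

1. A_x = 1  [AC · ED = 0 ∩ AB · DC = 21]
2. A_y = 6  [AC · ED = 0 ∩ AB · DC = 21]
   → A = (1, 6)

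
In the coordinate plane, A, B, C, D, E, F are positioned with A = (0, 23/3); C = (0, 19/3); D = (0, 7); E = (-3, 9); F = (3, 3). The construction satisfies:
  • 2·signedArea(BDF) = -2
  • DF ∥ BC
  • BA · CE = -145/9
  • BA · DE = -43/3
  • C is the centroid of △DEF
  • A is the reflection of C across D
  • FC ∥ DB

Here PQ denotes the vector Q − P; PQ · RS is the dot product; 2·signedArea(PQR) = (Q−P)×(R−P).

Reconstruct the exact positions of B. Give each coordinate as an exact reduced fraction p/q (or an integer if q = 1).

1. B_x = -3  [DF ∥ BC ∩ FC ∥ DB]
2. B_y = 31/3  [DF ∥ BC ∩ FC ∥ DB]
   → B = (-3, 31/3)

B = (-3, 31/3)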